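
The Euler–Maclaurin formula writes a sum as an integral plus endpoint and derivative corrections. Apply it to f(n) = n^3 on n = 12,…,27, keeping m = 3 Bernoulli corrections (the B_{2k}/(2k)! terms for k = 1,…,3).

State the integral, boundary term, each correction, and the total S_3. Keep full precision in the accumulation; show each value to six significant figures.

∫_12^27 x^3 dx evaluates to 127676.
Boundary: ½(f(12) + f(27)) = ½(1728.00 + 19683.0) = 10705.5.
So far: 138382.
k=1: B_{2}/(2)! × [f^{(1)}(27) − f^{(1)}(12)] = 1/12 × (2187.00 − 432.000) = 146.250.
Running total after k=1: 138528.
k=2: B_{4}/(4)! × [f^{(3)}(27) − f^{(3)}(12)] = −1/720 × (6.00000 − 6.00000) = 0.00000.
Running total after k=2: 138528.
k=3: B_{6}/(6)! × [f^{(5)}(27) − f^{(5)}(12)] = 1/30240 × (0.00000 − 0.00000) = 0.00000.

S_3 ≈ 138528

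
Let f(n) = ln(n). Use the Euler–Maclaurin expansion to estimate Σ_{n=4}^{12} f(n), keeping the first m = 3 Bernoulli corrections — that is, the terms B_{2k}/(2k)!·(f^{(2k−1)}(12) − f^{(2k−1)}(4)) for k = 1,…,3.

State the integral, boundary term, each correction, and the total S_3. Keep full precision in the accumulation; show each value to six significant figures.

S_3 ≈ 18.1955

The integral term ∫_4^12 ln(x) dx = 16.2737.
Endpoint term: (f(4) + f(12))/2 = (1.38629 + 2.48491)/2 = 1.93560.
Running total after boundary: 18.2093.
Order-1 term: 1/12 · (0.0833333 − 0.250000) = -0.0138889.
Partial sum through k=1: 18.1954.
Order-2 term: −1/720 · (0.00115741 − 0.0312500) = 4.17953e-05.
Partial sum through k=2: 18.1955.
Order-3 term: 1/30240 · (9.64506e-05 − 0.0234375) = -7.71860e-07.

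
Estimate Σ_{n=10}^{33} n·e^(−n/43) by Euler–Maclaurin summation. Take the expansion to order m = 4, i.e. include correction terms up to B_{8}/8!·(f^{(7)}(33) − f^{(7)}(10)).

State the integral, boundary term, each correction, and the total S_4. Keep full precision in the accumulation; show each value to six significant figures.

∫_10^33 x·e^(−x/43) dx evaluates to 289.113.
Boundary: ½(f(10) + f(33)) = ½(7.92504 + 15.3186) = 11.6218.
So far: 300.735.
Correction k=1: B_{2}/2! · (f^{(1)}(33) − f^{(1)}(10)) = 1/12 · (0.107953 − 0.608200) = -0.0416873.
Partial sum through k=1: 300.694.
Correction k=2: B_{4}/4! · (f^{(3)}(33) − f^{(3)}(10)) = −1/720 · (0.000560493 − 0.00118616) = 8.68981e-07.
Partial sum through k=2: 300.694.
Correction k=3: B_{6}/6! · (f^{(5)}(33) − f^{(5)}(10)) = 1/30240 · (5.74690e-07 − 1.10513e-06) = -1.75410e-11.
Partial sum through k=3: 300.694.
Correction k=4: B_{8}/8! · (f^{(7)}(33) − f^{(7)}(10)) = −1/1209600 · (4.57678e-10 − 8.48428e-10) = 3.23041e-16.

S_4 ≈ 300.694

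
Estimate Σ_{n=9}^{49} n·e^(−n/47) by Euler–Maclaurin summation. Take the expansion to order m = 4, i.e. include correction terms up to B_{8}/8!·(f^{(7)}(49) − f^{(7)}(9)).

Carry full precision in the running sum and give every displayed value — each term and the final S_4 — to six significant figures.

Integral: ∫_9^49 x·e^(−x/47) dx = 582.596.
½[f(9) + f(49)] = ½[7.43156 + 17.2751] = 12.3533.
So far: 594.950.
Order-1 term: 1/12 · (-0.0150023 − 0.667610) = -0.0568844.
Partial sum through k=1: 594.893.
Order-2 term: −1/720 · (0.000312406 − 0.00104983) = 1.02420e-06.
Partial sum through k=2: 594.893.
Order-3 term: 1/30240 · (2.85923e-07 − 8.13685e-07) = -1.74525e-11.
Partial sum through k=3: 594.893.
Order-4 term: −1/1209600 · (1.94849e-10 − 5.21558e-10) = 2.70096e-16.

S_4 ≈ 594.893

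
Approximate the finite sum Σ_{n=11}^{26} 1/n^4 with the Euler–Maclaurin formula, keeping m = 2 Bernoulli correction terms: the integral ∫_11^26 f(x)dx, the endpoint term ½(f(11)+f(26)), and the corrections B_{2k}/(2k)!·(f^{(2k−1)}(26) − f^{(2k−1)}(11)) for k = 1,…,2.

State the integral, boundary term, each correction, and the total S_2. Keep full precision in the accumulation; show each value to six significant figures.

The integral term ∫_11^26 1/x^4 dx = 0.000231473.
Boundary: ½(f(11) + f(26)) = ½(6.83013e-05 + 2.18830e-06) = 3.52448e-05.
So far: 0.000266718.
Correction k=1: B_{2}/2! · (f^{(1)}(26) − f^{(1)}(11)) = 1/12 · (-3.36661e-07 − (-2.48369e-05)) = 2.04168e-06.
Partial sum through k=1: 0.000268760.
Correction k=2: B_{4}/4! · (f^{(3)}(26) − f^{(3)}(11)) = −1/720 · (-1.49406e-08 − (-6.15790e-06)) = -8.53188e-09.

S_2 ≈ 0.000268751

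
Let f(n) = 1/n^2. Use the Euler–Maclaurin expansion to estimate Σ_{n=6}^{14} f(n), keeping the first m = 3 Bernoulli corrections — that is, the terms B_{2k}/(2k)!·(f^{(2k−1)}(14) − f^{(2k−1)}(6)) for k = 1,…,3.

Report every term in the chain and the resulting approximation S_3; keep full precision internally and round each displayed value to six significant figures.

S_3 ≈ 0.112385

The integral term ∫_6^14 1/x^2 dx = 0.0952381.
½[f(6) + f(14)] = ½[0.0277778 + 0.00510204] = 0.0164399.
Running total after boundary: 0.111678.
k=1: B_{2}/(2)! × [f^{(1)}(14) − f^{(1)}(6)] = 1/12 × (-0.000728863 − (-0.00925926)) = 0.000710866.
After k=1: 0.112389.
k=2: B_{4}/(4)! × [f^{(3)}(14) − f^{(3)}(6)] = −1/720 × (-4.46243e-05 − (-0.00308642)) = -4.22472e-06.
After k=2: 0.112385.
k=3: B_{6}/(6)! × [f^{(5)}(14) − f^{(5)}(6)] = 1/30240 × (-6.83024e-06 − (-0.00257202)) = 8.48276e-08.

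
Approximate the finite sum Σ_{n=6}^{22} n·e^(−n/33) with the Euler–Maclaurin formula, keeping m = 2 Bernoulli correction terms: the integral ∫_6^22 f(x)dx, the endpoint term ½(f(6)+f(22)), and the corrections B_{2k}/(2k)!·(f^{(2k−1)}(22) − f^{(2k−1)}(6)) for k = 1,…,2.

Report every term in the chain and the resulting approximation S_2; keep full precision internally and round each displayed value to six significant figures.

S_2 ≈ 149.294

∫_6^22 x·e^(−x/33) dx evaluates to 141.188.
½[f(6) + f(22)] = ½[5.00252 + 11.2952] = 8.14885.
Integral + boundary = 149.337.
Order-1 term: 1/12 · (0.171139 − 0.682161) = -0.0425852.
Partial sum through k=1: 149.294.
Order-2 term: −1/720 · (0.00110007 − 0.00215764) = 1.46885e-06.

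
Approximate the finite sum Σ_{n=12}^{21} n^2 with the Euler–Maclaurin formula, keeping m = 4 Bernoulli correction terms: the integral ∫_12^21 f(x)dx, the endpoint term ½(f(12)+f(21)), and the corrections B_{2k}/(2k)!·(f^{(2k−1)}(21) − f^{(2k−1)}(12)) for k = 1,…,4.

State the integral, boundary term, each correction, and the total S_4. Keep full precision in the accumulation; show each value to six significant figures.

S_4 ≈ 2805.00

Integral: ∫_12^21 x^2 dx = 2511.00.
Endpoint term: (f(12) + f(21))/2 = (144.000 + 441.000)/2 = 292.500.
Running total after boundary: 2803.50.
k=1: B_{2}/(2)! × [f^{(1)}(21) − f^{(1)}(12)] = 1/12 × (42.0000 − 24.0000) = 1.50000.
Partial sum through k=1: 2805.00.
k=2: B_{4}/(4)! × [f^{(3)}(21) − f^{(3)}(12)] = −1/720 × (0.00000 − 0.00000) = 0.00000.
Partial sum through k=2: 2805.00.
k=3: B_{6}/(6)! × [f^{(5)}(21) − f^{(5)}(12)] = 1/30240 × (0.00000 − 0.00000) = 0.00000.
Partial sum through k=3: 2805.00.
k=4: B_{8}/(8)! × [f^{(7)}(21) − f^{(7)}(12)] = −1/1209600 × (0.00000 − 0.00000) = 0.00000.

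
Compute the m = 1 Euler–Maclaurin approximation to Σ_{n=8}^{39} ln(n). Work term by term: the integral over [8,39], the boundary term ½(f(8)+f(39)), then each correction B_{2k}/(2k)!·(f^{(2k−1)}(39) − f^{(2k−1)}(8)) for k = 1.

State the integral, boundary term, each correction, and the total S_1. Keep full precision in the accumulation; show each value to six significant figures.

Integral: ∫_8^39 ln(x) dx = 95.2434.
Boundary: ½(f(8) + f(39)) = ½(2.07944 + 3.66356) = 2.87150.
So far: 98.1149.
k=1: B_{2}/(2)! × [f^{(1)}(39) − f^{(1)}(8)] = 1/12 × (0.0256410 − 0.125000) = -0.00827991.

S_1 ≈ 98.1066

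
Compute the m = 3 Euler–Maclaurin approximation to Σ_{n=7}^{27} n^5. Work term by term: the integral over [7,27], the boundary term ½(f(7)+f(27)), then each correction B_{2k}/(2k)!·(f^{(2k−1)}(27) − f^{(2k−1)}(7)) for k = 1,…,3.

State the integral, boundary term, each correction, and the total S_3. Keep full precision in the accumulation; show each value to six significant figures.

S_3 ≈ 7.19537e+07

The integral term ∫_7^27 x^5 dx = 6.45505e+07.
½[f(7) + f(27)] = ½[16807.0 + 1.43489e+07] = 7.18286e+06.
Running total after boundary: 7.17333e+07.
Correction k=1: B_{2}/2! · (f^{(1)}(27) − f^{(1)}(7)) = 1/12 · (2.65720e+06 − 12005.0) = 220433.
Partial sum through k=1: 7.19538e+07.
Correction k=2: B_{4}/4! · (f^{(3)}(27) − f^{(3)}(7)) = −1/720 · (43740.0 − 2940.00) = -56.6667.
Partial sum through k=2: 7.19537e+07.
Correction k=3: B_{6}/6! · (f^{(5)}(27) − f^{(5)}(7)) = 1/30240 · (120.000 − 120.000) = 0.00000.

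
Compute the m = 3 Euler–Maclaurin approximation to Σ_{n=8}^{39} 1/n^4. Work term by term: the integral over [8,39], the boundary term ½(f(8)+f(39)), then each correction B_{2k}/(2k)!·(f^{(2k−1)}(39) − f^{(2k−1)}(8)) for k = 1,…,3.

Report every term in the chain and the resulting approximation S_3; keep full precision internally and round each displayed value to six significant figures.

Integral: ∫_8^39 1/x^4 dx = 0.000645422.
Boundary: ½(f(8) + f(39)) = ½(0.000244141 + 4.32257e-07) = 0.000122286.
Integral + boundary = 0.000767709.
Correction k=1: B_{2}/2! · (f^{(1)}(39) − f^{(1)}(8)) = 1/12 · (-4.43340e-08 − (-0.000122070)) = 1.01688e-05.
Partial sum through k=1: 0.000777878.
Correction k=2: B_{4}/4! · (f^{(3)}(39) − f^{(3)}(8)) = −1/720 · (-8.74438e-10 − (-5.72205e-05)) = -7.94716e-08.
Partial sum through k=2: 0.000777798.
Correction k=3: B_{6}/6! · (f^{(5)}(39) − f^{(5)}(8)) = 1/30240 · (-3.21950e-11 − (-5.00679e-05)) = 1.65568e-09.

S_3 ≈ 0.000777800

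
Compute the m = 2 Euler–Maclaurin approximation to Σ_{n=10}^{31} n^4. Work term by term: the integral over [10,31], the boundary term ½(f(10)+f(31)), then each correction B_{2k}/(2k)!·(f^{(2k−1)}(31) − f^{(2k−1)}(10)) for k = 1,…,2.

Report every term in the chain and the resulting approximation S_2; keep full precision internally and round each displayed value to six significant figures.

∫_10^31 x^4 dx evaluates to 5.70583e+06.
Boundary: ½(f(10) + f(31)) = ½(10000.0 + 923521) = 466760.
Running total after boundary: 6.17259e+06.
k=1: B_{2}/(2)! × [f^{(1)}(31) − f^{(1)}(10)] = 1/12 × (119164 − 4000.00) = 9597.00.
Running total after k=1: 6.18219e+06.
k=2: B_{4}/(4)! × [f^{(3)}(31) − f^{(3)}(10)] = −1/720 × (744.000 − 240.000) = -0.700000.

S_2 ≈ 6.18219e+06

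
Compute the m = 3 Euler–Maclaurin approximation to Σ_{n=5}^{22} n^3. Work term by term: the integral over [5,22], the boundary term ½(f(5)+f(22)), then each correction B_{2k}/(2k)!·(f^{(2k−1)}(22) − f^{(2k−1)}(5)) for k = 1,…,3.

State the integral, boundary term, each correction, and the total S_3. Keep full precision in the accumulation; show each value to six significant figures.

The integral term ∫_5^22 x^3 dx = 58407.8.
Endpoint term: (f(5) + f(22))/2 = (125.000 + 10648.0)/2 = 5386.50.
So far: 63794.2.
k=1: B_{2}/(2)! × [f^{(1)}(22) − f^{(1)}(5)] = 1/12 × (1452.00 − 75.0000) = 114.750.
After k=1: 63909.0.
k=2: B_{4}/(4)! × [f^{(3)}(22) − f^{(3)}(5)] = −1/720 × (6.00000 − 6.00000) = 0.00000.
After k=2: 63909.0.
k=3: B_{6}/(6)! × [f^{(5)}(22) − f^{(5)}(5)] = 1/30240 × (0.00000 − 0.00000) = 0.00000.

S_3 ≈ 63909.0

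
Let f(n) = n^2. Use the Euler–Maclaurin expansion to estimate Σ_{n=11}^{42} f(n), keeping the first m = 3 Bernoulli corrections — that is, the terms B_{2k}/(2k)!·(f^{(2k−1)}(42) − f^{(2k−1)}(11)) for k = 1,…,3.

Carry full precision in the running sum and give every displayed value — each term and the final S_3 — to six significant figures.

The integral term ∫_11^42 x^2 dx = 24252.3.
½[f(11) + f(42)] = ½[121.000 + 1764.00] = 942.500.
So far: 25194.8.
k=1: B_{2}/(2)! × [f^{(1)}(42) − f^{(1)}(11)] = 1/12 × (84.0000 − 22.0000) = 5.16667.
After k=1: 25200.0.
k=2: B_{4}/(4)! × [f^{(3)}(42) − f^{(3)}(11)] = −1/720 × (0.00000 − 0.00000) = 0.00000.
After k=2: 25200.0.
k=3: B_{6}/(6)! × [f^{(5)}(42) − f^{(5)}(11)] = 1/30240 × (0.00000 − 0.00000) = 0.00000.

S_3 ≈ 25200.0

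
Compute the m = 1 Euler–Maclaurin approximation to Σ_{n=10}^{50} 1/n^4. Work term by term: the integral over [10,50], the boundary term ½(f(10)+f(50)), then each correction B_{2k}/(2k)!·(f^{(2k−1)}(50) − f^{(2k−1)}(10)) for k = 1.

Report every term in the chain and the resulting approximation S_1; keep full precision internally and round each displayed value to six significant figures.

S_1 ≈ 0.000384079

The integral term ∫_10^50 1/x^4 dx = 0.000330667.
½[f(10) + f(50)] = ½[0.000100000 + 1.60000e-07] = 5.00800e-05.
Running total after boundary: 0.000380747.
k=1: B_{2}/(2)! × [f^{(1)}(50) − f^{(1)}(10)] = 1/12 × (-1.28000e-08 − (-4.00000e-05)) = 3.33227e-06.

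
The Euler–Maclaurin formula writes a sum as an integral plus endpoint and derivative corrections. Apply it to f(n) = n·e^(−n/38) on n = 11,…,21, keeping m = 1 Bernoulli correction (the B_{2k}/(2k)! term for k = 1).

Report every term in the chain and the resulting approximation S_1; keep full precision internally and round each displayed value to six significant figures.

The integral term ∫_11^21 x·e^(−x/38) dx = 103.878.
Boundary: ½(f(11) + f(21)) = ½(8.23523 + 12.0841) = 10.1597.
Integral + boundary = 114.038.
Correction k=1: B_{2}/2! · (f^{(1)}(21) − f^{(1)}(11)) = 1/12 · (0.257431 − 0.531941) = -0.0228758.

S_1 ≈ 114.015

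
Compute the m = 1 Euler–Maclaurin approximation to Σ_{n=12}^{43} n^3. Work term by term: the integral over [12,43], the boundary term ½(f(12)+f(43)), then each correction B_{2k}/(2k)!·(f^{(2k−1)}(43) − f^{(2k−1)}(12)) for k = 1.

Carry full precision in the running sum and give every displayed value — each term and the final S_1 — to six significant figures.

S_1 ≈ 890560

Integral: ∫_12^43 x^3 dx = 849516.
Endpoint term: (f(12) + f(43))/2 = (1728.00 + 79507.0)/2 = 40617.5.
So far: 890134.
k=1: B_{2}/(2)! × [f^{(1)}(43) − f^{(1)}(12)] = 1/12 × (5547.00 − 432.000) = 426.250.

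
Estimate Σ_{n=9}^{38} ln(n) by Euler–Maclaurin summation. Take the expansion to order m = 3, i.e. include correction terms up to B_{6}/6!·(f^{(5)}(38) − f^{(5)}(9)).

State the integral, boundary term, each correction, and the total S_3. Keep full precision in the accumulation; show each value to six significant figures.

The integral term ∫_9^38 ln(x) dx = 89.4533.
½[f(9) + f(38)] = ½[2.19722 + 3.63759] = 2.91741.
Integral + boundary = 92.3707.
k=1: B_{2}/(2)! × [f^{(1)}(38) − f^{(1)}(9)] = 1/12 × (0.0263158 − 0.111111) = -0.00706628.
After k=1: 92.3636.
k=2: B_{4}/(4)! × [f^{(3)}(38) − f^{(3)}(9)] = −1/720 × (3.64485e-05 − 0.00274348) = 3.75977e-06.
After k=2: 92.3636.
k=3: B_{6}/(6)! × [f^{(5)}(38) − f^{(5)}(9)] = 1/30240 × (3.02896e-07 − 0.000406442) = -1.34305e-08.

S_3 ≈ 92.3636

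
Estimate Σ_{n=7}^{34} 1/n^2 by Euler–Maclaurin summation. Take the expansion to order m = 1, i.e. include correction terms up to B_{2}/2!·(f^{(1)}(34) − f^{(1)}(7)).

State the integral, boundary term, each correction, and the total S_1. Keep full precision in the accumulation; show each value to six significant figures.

S_1 ≈ 0.124564

The integral term ∫_7^34 1/x^2 dx = 0.113445.
Endpoint term: (f(7) + f(34))/2 = (0.0204082 + 0.000865052)/2 = 0.0106366.
Integral + boundary = 0.124082.
Order-1 term: 1/12 · (-5.08854e-05 − (-0.00583090)) = 0.000481668.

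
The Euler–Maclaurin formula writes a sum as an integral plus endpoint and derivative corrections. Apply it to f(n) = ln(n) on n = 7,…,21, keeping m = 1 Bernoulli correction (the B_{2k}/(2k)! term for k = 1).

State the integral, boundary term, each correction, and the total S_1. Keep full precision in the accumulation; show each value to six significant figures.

S_1 ≈ 38.8009

The integral term ∫_7^21 ln(x) dx = 36.3136.
Endpoint term: (f(7) + f(21))/2 = (1.94591 + 3.04452)/2 = 2.49522.
So far: 38.8088.
Correction k=1: B_{2}/2! · (f^{(1)}(21) − f^{(1)}(7)) = 1/12 · (0.0476190 − 0.142857) = -0.00793651.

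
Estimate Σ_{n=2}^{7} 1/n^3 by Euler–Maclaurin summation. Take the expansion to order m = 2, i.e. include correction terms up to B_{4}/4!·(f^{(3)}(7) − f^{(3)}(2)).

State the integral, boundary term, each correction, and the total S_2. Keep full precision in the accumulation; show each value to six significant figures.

The integral term ∫_2^7 1/x^3 dx = 0.114796.
Endpoint term: (f(2) + f(7))/2 = (0.125000 + 0.00291545)/2 = 0.0639577.
So far: 0.178754.
k=1: B_{2}/(2)! × [f^{(1)}(7) − f^{(1)}(2)] = 1/12 × (-0.00124948 − (-0.187500)) = 0.0155209.
Running total after k=1: 0.194275.
k=2: B_{4}/(4)! × [f^{(3)}(7) − f^{(3)}(2)] = −1/720 × (-0.000509992 − (-0.937500)) = -0.00130138.

S_2 ≈ 0.192973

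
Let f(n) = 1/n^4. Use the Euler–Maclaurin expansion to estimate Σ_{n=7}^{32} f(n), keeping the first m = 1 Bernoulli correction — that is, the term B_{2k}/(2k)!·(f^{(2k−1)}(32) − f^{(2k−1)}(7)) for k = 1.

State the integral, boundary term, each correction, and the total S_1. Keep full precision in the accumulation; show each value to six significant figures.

Integral: ∫_7^32 1/x^4 dx = 0.000961645.
Boundary: ½(f(7) + f(32)) = ½(0.000416493 + 9.53674e-07) = 0.000208723.
Integral + boundary = 0.00117037.
Order-1 term: 1/12 · (-1.19209e-07 − (-0.000237996)) = 1.98231e-05.

S_1 ≈ 0.00119019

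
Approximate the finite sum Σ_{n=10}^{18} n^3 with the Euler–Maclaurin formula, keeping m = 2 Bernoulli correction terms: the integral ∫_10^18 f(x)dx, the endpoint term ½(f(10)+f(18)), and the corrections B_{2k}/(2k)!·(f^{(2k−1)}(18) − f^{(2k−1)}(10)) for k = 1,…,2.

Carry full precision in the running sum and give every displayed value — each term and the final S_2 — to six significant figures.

∫_10^18 x^3 dx evaluates to 23744.0.
Endpoint term: (f(10) + f(18))/2 = (1000.00 + 5832.00)/2 = 3416.00.
Integral + boundary = 27160.0.
Order-1 term: 1/12 · (972.000 − 300.000) = 56.0000.
Partial sum through k=1: 27216.0.
Order-2 term: −1/720 · (6.00000 − 6.00000) = 0.00000.

S_2 ≈ 27216.0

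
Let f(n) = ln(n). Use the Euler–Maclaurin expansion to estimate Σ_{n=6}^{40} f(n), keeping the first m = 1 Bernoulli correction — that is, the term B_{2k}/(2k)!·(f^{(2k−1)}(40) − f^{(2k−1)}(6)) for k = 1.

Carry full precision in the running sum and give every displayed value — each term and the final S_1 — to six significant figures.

S_1 ≈ 105.533

Integral: ∫_6^40 ln(x) dx = 102.805.
½[f(6) + f(40)] = ½[1.79176 + 3.68888] = 2.74032.
Integral + boundary = 105.545.
Order-1 term: 1/12 · (0.0250000 − 0.166667) = -0.0118056.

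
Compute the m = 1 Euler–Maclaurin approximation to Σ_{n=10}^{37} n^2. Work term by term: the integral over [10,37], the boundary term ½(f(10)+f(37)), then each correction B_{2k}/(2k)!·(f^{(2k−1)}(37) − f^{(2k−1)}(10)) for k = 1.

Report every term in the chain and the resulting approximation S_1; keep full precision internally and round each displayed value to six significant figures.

Integral: ∫_10^37 x^2 dx = 16551.0.
½[f(10) + f(37)] = ½[100.000 + 1369.00] = 734.500.
So far: 17285.5.
Order-1 term: 1/12 · (74.0000 − 20.0000) = 4.50000.

S_1 ≈ 17290.0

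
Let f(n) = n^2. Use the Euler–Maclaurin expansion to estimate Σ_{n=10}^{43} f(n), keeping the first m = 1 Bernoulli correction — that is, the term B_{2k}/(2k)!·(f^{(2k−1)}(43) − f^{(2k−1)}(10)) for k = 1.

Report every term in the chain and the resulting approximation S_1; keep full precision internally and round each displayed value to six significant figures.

S_1 ≈ 27149.0

Integral: ∫_10^43 x^2 dx = 26169.0.
Boundary: ½(f(10) + f(43)) = ½(100.000 + 1849.00) = 974.500.
Running total after boundary: 27143.5.
Correction k=1: B_{2}/2! · (f^{(1)}(43) − f^{(1)}(10)) = 1/12 · (86.0000 − 20.0000) = 5.50000.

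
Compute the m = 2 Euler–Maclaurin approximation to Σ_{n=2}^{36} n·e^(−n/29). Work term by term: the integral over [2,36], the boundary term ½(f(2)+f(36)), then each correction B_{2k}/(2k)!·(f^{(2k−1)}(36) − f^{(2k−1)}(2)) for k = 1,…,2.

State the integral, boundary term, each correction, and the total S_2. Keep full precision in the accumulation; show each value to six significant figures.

The integral term ∫_2^36 x·e^(−x/29) dx = 294.352.
½[f(2) + f(36)] = ½[1.86672 + 10.4035] = 6.13510.
Integral + boundary = 300.487.
Order-1 term: 1/12 · (-0.0697551 − 0.868989) = -0.0782287.
Partial sum through k=1: 300.409.
Order-2 term: −1/720 · (0.000604299 − 0.00325292) = 3.67864e-06.

S_2 ≈ 300.409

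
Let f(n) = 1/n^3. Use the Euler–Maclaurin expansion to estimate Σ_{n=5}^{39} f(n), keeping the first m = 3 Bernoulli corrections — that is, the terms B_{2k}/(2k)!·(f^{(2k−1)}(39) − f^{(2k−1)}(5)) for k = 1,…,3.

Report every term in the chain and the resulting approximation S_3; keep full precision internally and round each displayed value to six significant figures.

Integral: ∫_5^39 1/x^3 dx = 0.0196713.
½[f(5) + f(39)] = ½[0.00800000 + 1.68580e-05] = 0.00400843.
Running total after boundary: 0.0236797.
Correction k=1: B_{2}/2! · (f^{(1)}(39) − f^{(1)}(5)) = 1/12 · (-1.29677e-06 − (-0.00480000)) = 0.000399892.
Running total after k=1: 0.0240796.
Correction k=2: B_{4}/4! · (f^{(3)}(39) − f^{(3)}(5)) = −1/720 · (-1.70515e-08 − (-0.00384000)) = -5.33331e-06.
Running total after k=2: 0.0240743.
Correction k=3: B_{6}/6! · (f^{(5)}(39) − f^{(5)}(5)) = 1/30240 · (-4.70851e-10 − (-0.00645120)) = 2.13333e-07.

S_3 ≈ 0.0240745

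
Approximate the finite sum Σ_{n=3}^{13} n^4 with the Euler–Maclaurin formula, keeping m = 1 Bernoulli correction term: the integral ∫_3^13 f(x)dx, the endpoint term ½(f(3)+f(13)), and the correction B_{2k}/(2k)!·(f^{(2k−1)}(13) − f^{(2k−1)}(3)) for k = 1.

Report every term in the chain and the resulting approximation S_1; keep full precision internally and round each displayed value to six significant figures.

Integral: ∫_3^13 x^4 dx = 74210.0.
Boundary: ½(f(3) + f(13)) = ½(81.0000 + 28561.0) = 14321.0.
Running total after boundary: 88531.0.
Order-1 term: 1/12 · (8788.00 − 108.000) = 723.333.

S_1 ≈ 89254.3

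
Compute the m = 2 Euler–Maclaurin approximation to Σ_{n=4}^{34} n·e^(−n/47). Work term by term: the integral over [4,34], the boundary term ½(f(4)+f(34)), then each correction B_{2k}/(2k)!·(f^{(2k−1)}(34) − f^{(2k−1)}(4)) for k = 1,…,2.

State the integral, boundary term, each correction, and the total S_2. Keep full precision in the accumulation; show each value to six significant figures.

∫_4^34 x·e^(−x/47) dx evaluates to 354.671.
½[f(4) + f(34)] = ½[3.67366 + 16.4933] = 10.0835.
So far: 364.755.
Correction k=1: B_{2}/2! · (f^{(1)}(34) − f^{(1)}(4)) = 1/12 · (0.134176 − 0.840252) = -0.0588396.
Partial sum through k=1: 364.696.
Correction k=2: B_{4}/4! · (f^{(3)}(34) − f^{(3)}(4)) = −1/720 · (0.000499942 − 0.00121190) = 9.88826e-07.

S_2 ≈ 364.696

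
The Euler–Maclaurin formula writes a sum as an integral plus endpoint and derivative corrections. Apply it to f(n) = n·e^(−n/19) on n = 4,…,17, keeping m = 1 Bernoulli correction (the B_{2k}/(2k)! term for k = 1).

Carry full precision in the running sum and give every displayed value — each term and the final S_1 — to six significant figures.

The integral term ∫_4^17 x·e^(−x/19) dx = 74.4778.
Boundary: ½(f(4) + f(17)) = ½(3.24063 + 6.94816) = 5.09439.
Integral + boundary = 79.5722.
k=1: B_{2}/(2)! × [f^{(1)}(17) − f^{(1)}(4)] = 1/12 × (0.0430226 − 0.639598) = -0.0497146.

S_1 ≈ 79.5225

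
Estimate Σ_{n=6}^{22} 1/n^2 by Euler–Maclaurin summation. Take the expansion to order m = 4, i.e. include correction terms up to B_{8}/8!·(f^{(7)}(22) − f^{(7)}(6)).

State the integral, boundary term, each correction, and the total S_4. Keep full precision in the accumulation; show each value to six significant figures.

S_4 ≈ 0.136886

The integral term ∫_6^22 1/x^2 dx = 0.121212.
½[f(6) + f(22)] = ½[0.0277778 + 0.00206612] = 0.0149219.
Integral + boundary = 0.136134.
Order-1 term: 1/12 · (-0.000187829 − (-0.00925926)) = 0.000755953.
Partial sum through k=1: 0.136890.
Order-2 term: −1/720 · (-4.65691e-06 − (-0.00308642)) = -4.28023e-06.
Partial sum through k=2: 0.136886.
Order-3 term: 1/30240 · (-2.88651e-07 − (-0.00257202)) = 8.50439e-08.
Partial sum through k=3: 0.136886.
Order-4 term: −1/1209600 · (-3.33977e-08 − (-0.00400091)) = -3.30761e-09.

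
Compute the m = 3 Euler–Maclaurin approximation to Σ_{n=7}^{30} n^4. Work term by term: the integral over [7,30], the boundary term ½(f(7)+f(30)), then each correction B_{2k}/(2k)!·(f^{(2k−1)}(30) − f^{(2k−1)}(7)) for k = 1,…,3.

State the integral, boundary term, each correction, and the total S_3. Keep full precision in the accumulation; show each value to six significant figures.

S_3 ≈ 5.27172e+06

Integral: ∫_7^30 x^4 dx = 4.85664e+06.
Endpoint term: (f(7) + f(30))/2 = (2401.00 + 810000)/2 = 406200.
Running total after boundary: 5.26284e+06.
Order-1 term: 1/12 · (108000 − 1372.00) = 8885.67.
Running total after k=1: 5.27172e+06.
Order-2 term: −1/720 · (720.000 − 168.000) = -0.766667.
Running total after k=2: 5.27172e+06.
Order-3 term: 1/30240 · (0.00000 − 0.00000) = 0.00000.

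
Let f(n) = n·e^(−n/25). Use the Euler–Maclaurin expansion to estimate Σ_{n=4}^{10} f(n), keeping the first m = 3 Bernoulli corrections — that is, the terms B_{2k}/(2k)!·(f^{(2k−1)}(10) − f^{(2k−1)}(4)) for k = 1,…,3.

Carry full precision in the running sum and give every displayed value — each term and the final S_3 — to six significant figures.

S_3 ≈ 36.3040

∫_4^10 x·e^(−x/25) dx evaluates to 31.2742.
Boundary: ½(f(4) + f(10)) = ½(3.40858 + 6.70320) = 5.05589.
Integral + boundary = 36.3301.
Correction k=1: B_{2}/2! · (f^{(1)}(10) − f^{(1)}(4)) = 1/12 · (0.402192 − 0.715801) = -0.0261341.
Running total after k=1: 36.3040.
Correction k=2: B_{4}/4! · (f^{(3)}(10) − f^{(3)}(4)) = −1/720 · (0.00278853 − 0.00387214) = 1.50501e-06.
Running total after k=2: 36.3040.
Correction k=3: B_{6}/6! · (f^{(5)}(10) − f^{(5)}(4)) = 1/30240 · (7.89369e-06 − 1.05584e-05) = -8.81188e-11.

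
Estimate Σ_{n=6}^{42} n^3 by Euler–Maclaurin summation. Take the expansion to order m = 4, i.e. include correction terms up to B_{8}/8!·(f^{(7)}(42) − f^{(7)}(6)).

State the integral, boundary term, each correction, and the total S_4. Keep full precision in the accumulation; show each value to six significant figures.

Integral: ∫_6^42 x^3 dx = 777600.
½[f(6) + f(42)] = ½[216.000 + 74088.0] = 37152.0.
Integral + boundary = 814752.
Order-1 term: 1/12 · (5292.00 − 108.000) = 432.000.
Running total after k=1: 815184.
Order-2 term: −1/720 · (6.00000 − 6.00000) = 0.00000.
Running total after k=2: 815184.
Order-3 term: 1/30240 · (0.00000 − 0.00000) = 0.00000.
Running total after k=3: 815184.
Order-4 term: −1/1209600 · (0.00000 − 0.00000) = 0.00000.

S_4 ≈ 815184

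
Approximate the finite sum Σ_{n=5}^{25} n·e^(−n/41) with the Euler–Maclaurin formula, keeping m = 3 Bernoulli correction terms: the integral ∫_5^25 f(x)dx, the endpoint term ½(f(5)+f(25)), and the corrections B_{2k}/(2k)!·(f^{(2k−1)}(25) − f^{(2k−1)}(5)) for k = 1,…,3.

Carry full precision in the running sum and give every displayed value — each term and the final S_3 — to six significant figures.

S_3 ≈ 207.765

∫_5^25 x·e^(−x/41) dx evaluates to 198.805.
½[f(5) + f(25)] = ½[4.42596 + 13.5871] = 9.00652.
Integral + boundary = 207.812.
k=1: B_{2}/(2)! × [f^{(1)}(25) − f^{(1)}(5)] = 1/12 × (0.212091 − 0.777241) = -0.0470959.
After k=1: 207.765.
k=2: B_{4}/(4)! × [f^{(3)}(25) − f^{(3)}(5)] = −1/720 × (0.000772789 − 0.00151554) = 1.03160e-06.
After k=2: 207.765.
k=3: B_{6}/(6)! × [f^{(5)}(25) − f^{(5)}(5)] = 1/30240 × (8.44383e-07 − 1.52809e-06) = -2.26092e-11.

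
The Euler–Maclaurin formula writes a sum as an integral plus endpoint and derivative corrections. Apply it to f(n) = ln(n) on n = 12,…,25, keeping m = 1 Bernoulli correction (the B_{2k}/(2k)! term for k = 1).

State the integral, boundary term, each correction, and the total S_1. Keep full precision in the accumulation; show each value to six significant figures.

The integral term ∫_12^25 ln(x) dx = 37.6530.
Endpoint term: (f(12) + f(25))/2 = (2.48491 + 3.21888)/2 = 2.85189.
Integral + boundary = 40.5049.
Correction k=1: B_{2}/2! · (f^{(1)}(25) − f^{(1)}(12)) = 1/12 · (0.0400000 − 0.0833333) = -0.00361111.

S_1 ≈ 40.5013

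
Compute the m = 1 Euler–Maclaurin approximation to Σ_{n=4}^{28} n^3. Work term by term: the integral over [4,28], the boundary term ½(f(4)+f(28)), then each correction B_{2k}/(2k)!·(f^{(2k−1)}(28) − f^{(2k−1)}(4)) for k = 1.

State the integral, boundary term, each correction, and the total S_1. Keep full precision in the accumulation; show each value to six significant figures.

S_1 ≈ 164800

Integral: ∫_4^28 x^3 dx = 153600.
Endpoint term: (f(4) + f(28))/2 = (64.0000 + 21952.0)/2 = 11008.0.
Running total after boundary: 164608.
Order-1 term: 1/12 · (2352.00 − 48.0000) = 192.000.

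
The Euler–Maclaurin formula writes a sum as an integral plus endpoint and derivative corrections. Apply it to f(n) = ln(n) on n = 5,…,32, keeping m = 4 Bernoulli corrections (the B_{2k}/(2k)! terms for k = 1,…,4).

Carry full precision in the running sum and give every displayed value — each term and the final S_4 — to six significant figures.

Integral: ∫_5^32 ln(x) dx = 75.8564.
Boundary: ½(f(5) + f(32)) = ½(1.60944 + 3.46574) = 2.53759.
Running total after boundary: 78.3939.
Order-1 term: 1/12 · (0.0312500 − 0.200000) = -0.0140625.
After k=1: 78.3799.
Order-2 term: −1/720 · (6.10352e-05 − 0.0160000) = 2.21375e-05.
After k=2: 78.3799.
Order-3 term: 1/30240 · (7.15256e-07 − 0.00768000) = -2.53945e-07.
After k=3: 78.3799.
Order-4 term: −1/1209600 · (2.09548e-08 − 0.00921600) = 7.61903e-09.

S_4 ≈ 78.3799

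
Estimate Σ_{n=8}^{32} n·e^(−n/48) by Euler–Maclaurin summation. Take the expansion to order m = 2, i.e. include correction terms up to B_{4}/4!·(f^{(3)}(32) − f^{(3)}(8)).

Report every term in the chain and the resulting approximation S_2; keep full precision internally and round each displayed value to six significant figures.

∫_8^32 x·e^(−x/48) dx evaluates to 303.821.
Boundary: ½(f(8) + f(32)) = ½(6.77185 + 16.4293) = 11.6006.
Integral + boundary = 315.422.
k=1: B_{2}/(2)! × [f^{(1)}(32) − f^{(1)}(8)] = 1/12 × (0.171139 − 0.705401) = -0.0445219.
After k=1: 315.377.
k=2: B_{4}/(4)! × [f^{(3)}(32) − f^{(3)}(8)] = −1/720 × (0.000519954 − 0.00104096) = 7.23616e-07.

S_2 ≈ 315.377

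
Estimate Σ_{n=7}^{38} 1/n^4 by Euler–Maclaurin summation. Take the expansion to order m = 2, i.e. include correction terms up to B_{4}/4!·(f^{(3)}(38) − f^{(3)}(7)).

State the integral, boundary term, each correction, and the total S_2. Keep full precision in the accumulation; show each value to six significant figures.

S_2 ≈ 0.00119386

∫_7^38 1/x^4 dx evaluates to 0.000965743.
Boundary: ½(f(7) + f(38)) = ½(0.000416493 + 4.79585e-07) = 0.000208486.
Running total after boundary: 0.00117423.
Order-1 term: 1/12 · (-5.04826e-08 − (-0.000237996)) = 1.98288e-05.
After k=1: 0.00119406.
Order-2 term: −1/720 · (-1.04881e-09 − (-0.000145712)) = -2.02376e-07.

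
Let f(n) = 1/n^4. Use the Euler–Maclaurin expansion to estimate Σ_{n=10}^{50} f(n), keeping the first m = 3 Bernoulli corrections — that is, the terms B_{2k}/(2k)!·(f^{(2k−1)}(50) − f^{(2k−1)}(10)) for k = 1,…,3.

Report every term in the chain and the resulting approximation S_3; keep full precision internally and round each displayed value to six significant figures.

The integral term ∫_10^50 1/x^4 dx = 0.000330667.
Endpoint term: (f(10) + f(50))/2 = (0.000100000 + 1.60000e-07)/2 = 5.00800e-05.
So far: 0.000380747.
Correction k=1: B_{2}/2! · (f^{(1)}(50) − f^{(1)}(10)) = 1/12 · (-1.28000e-08 − (-4.00000e-05)) = 3.33227e-06.
Partial sum through k=1: 0.000384079.
Correction k=2: B_{4}/4! · (f^{(3)}(50) − f^{(3)}(10)) = −1/720 · (-1.53600e-10 − (-1.20000e-05)) = -1.66665e-08.
Partial sum through k=2: 0.000384062.
Correction k=3: B_{6}/6! · (f^{(5)}(50) − f^{(5)}(10)) = 1/30240 · (-3.44064e-12 − (-6.72000e-06)) = 2.22222e-10.

S_3 ≈ 0.000384062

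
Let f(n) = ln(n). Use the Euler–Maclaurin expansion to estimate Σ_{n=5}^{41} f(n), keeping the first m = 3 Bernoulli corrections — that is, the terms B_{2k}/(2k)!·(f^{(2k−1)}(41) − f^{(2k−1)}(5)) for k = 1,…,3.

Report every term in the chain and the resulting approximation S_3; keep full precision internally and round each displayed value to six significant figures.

The integral term ∫_5^41 ln(x) dx = 108.209.
Boundary: ½(f(5) + f(41)) = ½(1.60944 + 3.71357) = 2.66150.
So far: 110.871.
Order-1 term: 1/12 · (0.0243902 − 0.200000) = -0.0146341.
After k=1: 110.856.
Order-2 term: −1/720 · (2.90187e-05 − 0.0160000) = 2.21819e-05.
After k=2: 110.856.
Order-3 term: 1/30240 · (2.07153e-07 − 0.00768000) = -2.53961e-07.

S_3 ≈ 110.856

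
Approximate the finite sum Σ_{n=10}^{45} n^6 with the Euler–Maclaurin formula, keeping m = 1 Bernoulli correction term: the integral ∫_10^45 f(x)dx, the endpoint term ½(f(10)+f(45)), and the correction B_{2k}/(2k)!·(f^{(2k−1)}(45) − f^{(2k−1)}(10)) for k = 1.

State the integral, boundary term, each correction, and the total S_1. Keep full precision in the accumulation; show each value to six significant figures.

S_1 ≈ 5.76245e+10

The integral term ∫_10^45 x^6 dx = 5.33799e+10.
½[f(10) + f(45)] = ½[1.00000e+06 + 8.30377e+09] = 4.15238e+09.
Integral + boundary = 5.75323e+10.
k=1: B_{2}/(2)! × [f^{(1)}(45) − f^{(1)}(10)] = 1/12 × (1.10717e+09 − 600000) = 9.22141e+07.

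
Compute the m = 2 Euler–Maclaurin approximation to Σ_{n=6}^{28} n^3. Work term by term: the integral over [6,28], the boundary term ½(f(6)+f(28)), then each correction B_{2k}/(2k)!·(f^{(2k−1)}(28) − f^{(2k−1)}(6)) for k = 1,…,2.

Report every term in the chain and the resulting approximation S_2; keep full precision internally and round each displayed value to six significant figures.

S_2 ≈ 164611

Integral: ∫_6^28 x^3 dx = 153340.
Boundary: ½(f(6) + f(28)) = ½(216.000 + 21952.0) = 11084.0.
So far: 164424.
k=1: B_{2}/(2)! × [f^{(1)}(28) − f^{(1)}(6)] = 1/12 × (2352.00 − 108.000) = 187.000.
After k=1: 164611.
k=2: B_{4}/(4)! × [f^{(3)}(28) − f^{(3)}(6)] = −1/720 × (6.00000 − 6.00000) = 0.00000.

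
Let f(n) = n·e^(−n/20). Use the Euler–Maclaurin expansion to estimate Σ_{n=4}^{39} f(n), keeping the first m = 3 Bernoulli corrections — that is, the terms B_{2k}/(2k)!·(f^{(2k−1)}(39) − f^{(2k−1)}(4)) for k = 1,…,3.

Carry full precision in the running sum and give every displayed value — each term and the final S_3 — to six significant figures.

S_3 ≈ 229.453

∫_4^39 x·e^(−x/20) dx evaluates to 225.107.
Endpoint term: (f(4) + f(39))/2 = (3.27492 + 5.54869)/2 = 4.41181.
Integral + boundary = 229.519.
Order-1 term: 1/12 · (-0.135160 − 0.654985) = -0.0658454.
Running total after k=1: 229.453.
Order-2 term: −1/720 · (0.000373469 − 0.00573112) = 7.44117e-06.
Running total after k=2: 229.453.
Order-3 term: 1/30240 · (2.71210e-06 − 2.45619e-05) = -7.22547e-10.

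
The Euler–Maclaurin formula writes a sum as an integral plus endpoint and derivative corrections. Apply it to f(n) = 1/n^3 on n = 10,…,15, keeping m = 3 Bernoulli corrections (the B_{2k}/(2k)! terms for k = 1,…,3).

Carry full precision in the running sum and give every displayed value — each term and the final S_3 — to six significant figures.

S_3 ≈ 0.00344591

The integral term ∫_10^15 1/x^3 dx = 0.00277778.
½[f(10) + f(15)] = ½[0.00100000 + 0.000296296] = 0.000648148.
Running total after boundary: 0.00342593.
k=1: B_{2}/(2)! × [f^{(1)}(15) − f^{(1)}(10)] = 1/12 × (-5.92593e-05 − (-0.000300000)) = 2.00617e-05.
After k=1: 0.00344599.
k=2: B_{4}/(4)! × [f^{(3)}(15) − f^{(3)}(10)] = −1/720 × (-5.26749e-06 − (-6.00000e-05)) = -7.60174e-08.
After k=2: 0.00344591.
k=3: B_{6}/(6)! × [f^{(5)}(15) − f^{(5)}(10)] = 1/30240 × (-9.83265e-07 − (-2.52000e-05)) = 8.00818e-10.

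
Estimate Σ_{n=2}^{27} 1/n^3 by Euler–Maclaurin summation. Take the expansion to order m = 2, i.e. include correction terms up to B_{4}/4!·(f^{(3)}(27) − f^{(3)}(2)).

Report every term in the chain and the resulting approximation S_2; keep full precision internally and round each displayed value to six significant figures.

S_2 ≈ 0.201162

The integral term ∫_2^27 1/x^3 dx = 0.124314.
Endpoint term: (f(2) + f(27))/2 = (0.125000 + 5.08053e-05)/2 = 0.0625254.
Running total after boundary: 0.186840.
Correction k=1: B_{2}/2! · (f^{(1)}(27) − f^{(1)}(2)) = 1/12 · (-5.64503e-06 − (-0.187500)) = 0.0156245.
Running total after k=1: 0.202464.
Correction k=2: B_{4}/4! · (f^{(3)}(27) − f^{(3)}(2)) = −1/720 · (-1.54870e-07 − (-0.937500)) = -0.00130208.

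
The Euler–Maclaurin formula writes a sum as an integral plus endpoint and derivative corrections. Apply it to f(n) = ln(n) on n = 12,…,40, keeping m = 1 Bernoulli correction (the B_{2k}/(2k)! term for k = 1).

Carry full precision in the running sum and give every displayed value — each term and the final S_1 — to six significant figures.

The integral term ∫_12^40 ln(x) dx = 89.7363.
Boundary: ½(f(12) + f(40)) = ½(2.48491 + 3.68888) = 3.08689.
So far: 92.8232.
Correction k=1: B_{2}/2! · (f^{(1)}(40) − f^{(1)}(12)) = 1/12 · (0.0250000 − 0.0833333) = -0.00486111.

S_1 ≈ 92.8183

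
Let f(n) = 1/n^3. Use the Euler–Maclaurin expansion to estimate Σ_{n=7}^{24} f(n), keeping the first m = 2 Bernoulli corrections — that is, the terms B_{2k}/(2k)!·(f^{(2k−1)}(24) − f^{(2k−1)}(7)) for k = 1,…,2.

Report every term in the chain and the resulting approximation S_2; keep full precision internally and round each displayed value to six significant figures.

S_2 ≈ 0.0109326

Integral: ∫_7^24 1/x^3 dx = 0.00933603.
Boundary: ½(f(7) + f(24)) = ½(0.00291545 + 7.23380e-05) = 0.00149389.
So far: 0.0108299.
Correction k=1: B_{2}/2! · (f^{(1)}(24) − f^{(1)}(7)) = 1/12 · (-9.04225e-06 − (-0.00124948)) = 0.000103370.
Partial sum through k=1: 0.0109333.
Correction k=2: B_{4}/4! · (f^{(3)}(24) − f^{(3)}(7)) = −1/720 · (-3.13967e-07 − (-0.000509992)) = -7.07886e-07.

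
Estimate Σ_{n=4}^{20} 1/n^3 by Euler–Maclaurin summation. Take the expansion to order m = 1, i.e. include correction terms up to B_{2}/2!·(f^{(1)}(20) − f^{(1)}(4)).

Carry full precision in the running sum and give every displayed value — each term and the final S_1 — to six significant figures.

S_1 ≈ 0.0388500

Integral: ∫_4^20 1/x^3 dx = 0.0300000.
Boundary: ½(f(4) + f(20)) = ½(0.0156250 + 0.000125000) = 0.00787500.
Integral + boundary = 0.0378750.
Order-1 term: 1/12 · (-1.87500e-05 − (-0.0117188)) = 0.000975000.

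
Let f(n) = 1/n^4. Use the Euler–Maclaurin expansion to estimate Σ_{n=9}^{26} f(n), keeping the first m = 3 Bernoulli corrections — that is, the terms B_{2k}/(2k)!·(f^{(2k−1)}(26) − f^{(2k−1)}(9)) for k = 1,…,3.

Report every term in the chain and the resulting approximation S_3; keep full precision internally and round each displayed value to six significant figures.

S_3 ≈ 0.000521167

The integral term ∫_9^26 1/x^4 dx = 0.000438282.
Endpoint term: (f(9) + f(26))/2 = (0.000152416 + 2.18830e-06)/2 = 7.73020e-05.
So far: 0.000515584.
Order-1 term: 1/12 · (-3.36661e-07 − (-6.77404e-05)) = 5.61697e-06.
Running total after k=1: 0.000521201.
Order-2 term: −1/720 · (-1.49406e-08 − (-2.50890e-05)) = -3.48251e-08.
Running total after k=2: 0.000521166.
Order-3 term: 1/30240 · (-1.23768e-09 − (-1.73455e-05)) = 5.73553e-10.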